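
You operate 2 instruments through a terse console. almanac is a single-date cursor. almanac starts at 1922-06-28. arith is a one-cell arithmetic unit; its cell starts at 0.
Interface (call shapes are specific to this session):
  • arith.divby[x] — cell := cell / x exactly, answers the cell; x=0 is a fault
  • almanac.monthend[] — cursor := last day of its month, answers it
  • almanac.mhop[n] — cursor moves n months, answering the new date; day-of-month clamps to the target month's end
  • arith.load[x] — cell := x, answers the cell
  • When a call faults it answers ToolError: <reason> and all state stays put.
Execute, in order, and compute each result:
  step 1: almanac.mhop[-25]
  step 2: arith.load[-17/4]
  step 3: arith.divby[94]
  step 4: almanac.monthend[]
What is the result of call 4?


Answer: 1920-05-31

Derivation:
Then almanac.mhop using n: -25, yielding 1920-05-28.
Next I call arith.load using x: -17/4, giving -17/4.
Now I run arith.divby using x: 94, and get -17/376.
Next I call almanac.monthend(), yielding 1920-05-31.


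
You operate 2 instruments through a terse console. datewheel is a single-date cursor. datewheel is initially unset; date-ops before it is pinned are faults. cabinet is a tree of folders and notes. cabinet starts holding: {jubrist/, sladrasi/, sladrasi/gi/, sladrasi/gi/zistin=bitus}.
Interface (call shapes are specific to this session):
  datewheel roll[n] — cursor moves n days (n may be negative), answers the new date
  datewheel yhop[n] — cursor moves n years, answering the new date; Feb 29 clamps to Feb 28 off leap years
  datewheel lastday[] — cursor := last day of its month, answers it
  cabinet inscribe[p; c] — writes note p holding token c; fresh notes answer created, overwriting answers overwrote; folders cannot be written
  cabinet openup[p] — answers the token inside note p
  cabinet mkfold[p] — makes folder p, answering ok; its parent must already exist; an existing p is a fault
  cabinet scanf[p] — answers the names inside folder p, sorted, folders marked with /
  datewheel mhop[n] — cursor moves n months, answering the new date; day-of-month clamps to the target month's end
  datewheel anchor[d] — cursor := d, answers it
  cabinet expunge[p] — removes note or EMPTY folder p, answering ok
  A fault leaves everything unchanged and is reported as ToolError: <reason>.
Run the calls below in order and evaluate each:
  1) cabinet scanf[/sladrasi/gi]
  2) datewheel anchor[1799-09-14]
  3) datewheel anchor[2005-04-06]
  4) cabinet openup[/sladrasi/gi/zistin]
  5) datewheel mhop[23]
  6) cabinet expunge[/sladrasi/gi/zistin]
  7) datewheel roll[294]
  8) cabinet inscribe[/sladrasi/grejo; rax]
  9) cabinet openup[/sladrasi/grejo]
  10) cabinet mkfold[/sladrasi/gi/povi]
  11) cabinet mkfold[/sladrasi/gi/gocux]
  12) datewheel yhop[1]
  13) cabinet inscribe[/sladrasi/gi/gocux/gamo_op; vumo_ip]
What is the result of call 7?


Answer: 2007-12-25

Derivation:
;; 1. cabinet scanf(p=/sladrasi/gi) == [zistin]
;; 2. datewheel anchor(d=1799-09-14) == 1799-09-14
;; 3. datewheel anchor(d=2005-04-06) == 2005-04-06
;; 4. cabinet openup(p=/sladrasi/gi/zistin) == bitus
;; 5. datewheel mhop(n=23) == 2007-03-06
;; 6. cabinet expunge(p=/sladrasi/gi/zistin) == ok
;; 7. datewheel roll(n=294) == 2007-12-25
;; 8. cabinet inscribe(p=/sladrasi/grejo, c=rax) == created
;; 9. cabinet openup(p=/sladrasi/grejo) == rax
;; 10. cabinet mkfold(p=/sladrasi/gi/povi) == ok
;; 11. cabinet mkfold(p=/sladrasi/gi/gocux) == ok
;; 12. datewheel yhop(n=1) == 2008-12-25
;; 13. cabinet inscribe(p=/sladrasi/gi/gocux/gamo_op, c=vumo_ip) == created


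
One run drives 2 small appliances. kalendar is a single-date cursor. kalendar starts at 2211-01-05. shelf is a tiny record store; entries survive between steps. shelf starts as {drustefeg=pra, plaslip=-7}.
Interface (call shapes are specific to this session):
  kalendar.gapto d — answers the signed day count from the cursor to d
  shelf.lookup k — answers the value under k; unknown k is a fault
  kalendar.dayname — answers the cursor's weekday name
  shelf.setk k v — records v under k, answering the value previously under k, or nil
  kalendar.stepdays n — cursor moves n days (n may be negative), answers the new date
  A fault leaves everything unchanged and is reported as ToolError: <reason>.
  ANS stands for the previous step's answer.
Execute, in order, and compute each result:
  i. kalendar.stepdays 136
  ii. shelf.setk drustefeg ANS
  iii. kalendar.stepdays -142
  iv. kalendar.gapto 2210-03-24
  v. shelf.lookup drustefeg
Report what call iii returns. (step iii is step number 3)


Answer: 2210-12-30

Derivation:
CALL kalendar.stepdays[n→136]
RET  2211-05-21
CALL shelf.setk[k→drustefeg; v→ANS]
RET  pra
CALL kalendar.stepdays[n→-142]
RET  2210-12-30
CALL kalendar.gapto[d→2210-03-24]
RET  -281
CALL shelf.lookup[k→drustefeg]
RET  2211-05-21


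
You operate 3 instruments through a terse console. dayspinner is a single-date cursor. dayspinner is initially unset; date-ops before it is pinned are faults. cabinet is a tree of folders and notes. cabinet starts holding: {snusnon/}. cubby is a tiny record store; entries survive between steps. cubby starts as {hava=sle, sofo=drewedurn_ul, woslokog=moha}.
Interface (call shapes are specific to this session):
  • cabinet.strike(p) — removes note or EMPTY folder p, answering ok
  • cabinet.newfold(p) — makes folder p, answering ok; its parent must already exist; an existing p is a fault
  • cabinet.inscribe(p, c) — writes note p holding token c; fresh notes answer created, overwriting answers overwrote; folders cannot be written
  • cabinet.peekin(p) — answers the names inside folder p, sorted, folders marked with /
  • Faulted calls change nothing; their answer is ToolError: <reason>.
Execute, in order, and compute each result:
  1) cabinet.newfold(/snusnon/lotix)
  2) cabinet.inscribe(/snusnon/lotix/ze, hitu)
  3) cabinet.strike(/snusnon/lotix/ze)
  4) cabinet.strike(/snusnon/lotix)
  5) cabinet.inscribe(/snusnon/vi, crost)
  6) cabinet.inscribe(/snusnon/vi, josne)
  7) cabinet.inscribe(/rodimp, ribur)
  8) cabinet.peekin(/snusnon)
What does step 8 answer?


Answer: [vi]

Derivation:
-> cabinet.newfold(p: /snusnon/lotix)
<- ok
-> cabinet.inscribe(p: /snusnon/lotix/ze, c: hitu)
<- created
-> cabinet.strike(p: /snusnon/lotix/ze)
<- ok
-> cabinet.strike(p: /snusnon/lotix)
<- ok
-> cabinet.inscribe(p: /snusnon/vi, c: crost)
<- created
-> cabinet.inscribe(p: /snusnon/vi, c: josne)
<- overwrote
-> cabinet.inscribe(p: /rodimp, c: ribur)
<- created
-> cabinet.peekin(p: /snusnon)
<- [vi]


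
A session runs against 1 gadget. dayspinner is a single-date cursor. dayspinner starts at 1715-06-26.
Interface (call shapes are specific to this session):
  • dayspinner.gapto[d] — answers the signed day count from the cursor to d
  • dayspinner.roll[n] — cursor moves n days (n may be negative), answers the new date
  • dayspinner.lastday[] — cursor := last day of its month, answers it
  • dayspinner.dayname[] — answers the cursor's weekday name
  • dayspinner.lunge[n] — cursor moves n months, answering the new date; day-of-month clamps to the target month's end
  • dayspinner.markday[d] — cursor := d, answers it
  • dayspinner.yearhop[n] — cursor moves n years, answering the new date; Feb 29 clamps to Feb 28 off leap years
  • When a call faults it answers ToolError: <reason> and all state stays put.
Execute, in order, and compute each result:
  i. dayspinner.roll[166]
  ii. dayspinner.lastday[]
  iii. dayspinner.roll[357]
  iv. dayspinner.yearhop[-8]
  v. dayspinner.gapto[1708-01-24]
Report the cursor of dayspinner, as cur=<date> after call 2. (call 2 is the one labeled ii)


Answer: cur=1715-12-31

Derivation:
·→ dayspinner.roll(n='166')
·← 1715-12-09
·→ dayspinner.lastday()
·← 1715-12-31
·→ dayspinner.roll(n='357')
·← 1716-12-22
·→ dayspinner.yearhop(n='-8')
·← 1708-12-22
·→ dayspinner.gapto(d='1708-01-24')
·← -333


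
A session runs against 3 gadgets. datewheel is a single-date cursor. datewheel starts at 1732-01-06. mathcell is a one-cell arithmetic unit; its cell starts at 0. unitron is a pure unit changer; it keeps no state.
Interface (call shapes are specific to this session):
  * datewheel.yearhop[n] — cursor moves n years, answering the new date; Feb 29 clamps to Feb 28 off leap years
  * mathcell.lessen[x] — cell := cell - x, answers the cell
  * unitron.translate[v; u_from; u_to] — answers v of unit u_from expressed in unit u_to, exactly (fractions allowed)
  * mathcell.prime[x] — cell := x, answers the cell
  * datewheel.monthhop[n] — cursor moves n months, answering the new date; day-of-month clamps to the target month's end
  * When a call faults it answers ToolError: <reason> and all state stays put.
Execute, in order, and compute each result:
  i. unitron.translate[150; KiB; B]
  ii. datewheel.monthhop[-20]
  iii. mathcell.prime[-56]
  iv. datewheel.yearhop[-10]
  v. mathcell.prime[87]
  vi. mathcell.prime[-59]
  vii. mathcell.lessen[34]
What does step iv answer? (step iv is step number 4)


Answer: 1720-05-06

Derivation:
I try translate passing v=150, u_from=KiB, u_to=B, and get 153600.
Using monthhop passing n=-20, → 1730-05-06.
Now I run prime passing x=-56, and observe -56.
Using yearhop passing n=-10, and get 1720-05-06.
I use prime passing x=87, → 87.
I run prime passing x=-59, which returns -59.
I try lessen passing x=34, yielding -93.


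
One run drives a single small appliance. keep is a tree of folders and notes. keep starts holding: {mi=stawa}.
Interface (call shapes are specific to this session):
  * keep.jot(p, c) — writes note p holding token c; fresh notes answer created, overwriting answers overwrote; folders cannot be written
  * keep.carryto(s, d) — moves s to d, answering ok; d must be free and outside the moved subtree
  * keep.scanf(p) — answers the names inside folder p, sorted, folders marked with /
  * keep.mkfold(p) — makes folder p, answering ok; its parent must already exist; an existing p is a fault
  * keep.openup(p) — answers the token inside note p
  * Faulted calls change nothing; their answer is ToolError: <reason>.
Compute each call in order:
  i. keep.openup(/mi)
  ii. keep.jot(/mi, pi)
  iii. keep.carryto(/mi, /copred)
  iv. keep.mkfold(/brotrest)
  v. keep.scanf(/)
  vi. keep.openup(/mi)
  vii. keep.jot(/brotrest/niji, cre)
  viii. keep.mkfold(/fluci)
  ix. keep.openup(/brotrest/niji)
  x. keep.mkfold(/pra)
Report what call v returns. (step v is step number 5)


Answer: [brotrest/, copred]

Derivation:
Next I call keep.openup passing /mi, and observe stawa.
I run keep.jot passing /mi, pi, and get overwrote.
I use keep.carryto passing /mi, /copred, and see ok.
I try keep.mkfold passing /brotrest, which returns ok.
Then keep.scanf passing /, and get [brotrest/, copred].
Invoking keep.openup passing /mi, and get ToolError: not found.
Then keep.jot passing /brotrest/niji, cre, yielding created.
I call keep.mkfold passing /fluci: ok.
Next I call keep.openup passing /brotrest/niji, and observe cre.
Now I run keep.mkfold passing /pra, and see ok.


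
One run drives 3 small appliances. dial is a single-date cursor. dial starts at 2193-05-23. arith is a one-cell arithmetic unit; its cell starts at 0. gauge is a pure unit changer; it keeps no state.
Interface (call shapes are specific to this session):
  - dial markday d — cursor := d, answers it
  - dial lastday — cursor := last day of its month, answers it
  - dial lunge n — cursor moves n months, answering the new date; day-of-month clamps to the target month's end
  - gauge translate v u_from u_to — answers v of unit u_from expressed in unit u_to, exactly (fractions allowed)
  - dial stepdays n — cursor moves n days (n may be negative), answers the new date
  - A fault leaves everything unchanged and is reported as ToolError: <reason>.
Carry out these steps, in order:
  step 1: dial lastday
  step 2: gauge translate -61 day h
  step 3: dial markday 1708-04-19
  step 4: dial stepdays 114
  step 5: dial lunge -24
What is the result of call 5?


> dial lastday
[out] 2193-05-31
> gauge translate v=-61 u_from=day u_to=h
[out] -1464
> dial markday d=1708-04-19
[out] 1708-04-19
> dial stepdays n=114
[out] 1708-08-11
> dial lunge n=-24
[out] 1706-08-11

Answer: 1706-08-11


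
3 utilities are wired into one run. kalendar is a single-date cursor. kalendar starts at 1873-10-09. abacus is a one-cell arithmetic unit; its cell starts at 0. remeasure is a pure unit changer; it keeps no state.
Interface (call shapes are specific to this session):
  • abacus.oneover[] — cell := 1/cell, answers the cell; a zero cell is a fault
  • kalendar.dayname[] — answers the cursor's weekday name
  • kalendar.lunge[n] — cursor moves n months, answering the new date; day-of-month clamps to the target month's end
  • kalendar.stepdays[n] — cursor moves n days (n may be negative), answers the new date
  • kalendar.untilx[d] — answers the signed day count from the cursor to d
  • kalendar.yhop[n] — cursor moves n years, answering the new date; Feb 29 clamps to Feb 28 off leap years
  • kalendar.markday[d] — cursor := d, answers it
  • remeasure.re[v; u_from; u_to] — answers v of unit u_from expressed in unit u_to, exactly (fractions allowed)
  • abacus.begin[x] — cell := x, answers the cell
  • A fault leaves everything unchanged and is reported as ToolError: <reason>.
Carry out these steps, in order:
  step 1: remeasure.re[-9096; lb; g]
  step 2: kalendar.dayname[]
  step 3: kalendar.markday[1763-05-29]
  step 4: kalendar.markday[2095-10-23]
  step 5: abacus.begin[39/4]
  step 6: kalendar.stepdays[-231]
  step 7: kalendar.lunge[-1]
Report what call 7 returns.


Answer: 2095-02-06

Derivation:
I call re using v='-9096', u_from='lb', u_to='g', yielding -51573452469/12500.
I call dayname(), and see Thursday.
Calling markday using d='1763-05-29', yielding 1763-05-29.
Using markday using d='2095-10-23', giving 2095-10-23.
Now I run begin using x='39/4', — result: 39/4.
Invoking stepdays using n='-231', and see 2095-03-06.
Then lunge using n='-1': 2095-02-06.


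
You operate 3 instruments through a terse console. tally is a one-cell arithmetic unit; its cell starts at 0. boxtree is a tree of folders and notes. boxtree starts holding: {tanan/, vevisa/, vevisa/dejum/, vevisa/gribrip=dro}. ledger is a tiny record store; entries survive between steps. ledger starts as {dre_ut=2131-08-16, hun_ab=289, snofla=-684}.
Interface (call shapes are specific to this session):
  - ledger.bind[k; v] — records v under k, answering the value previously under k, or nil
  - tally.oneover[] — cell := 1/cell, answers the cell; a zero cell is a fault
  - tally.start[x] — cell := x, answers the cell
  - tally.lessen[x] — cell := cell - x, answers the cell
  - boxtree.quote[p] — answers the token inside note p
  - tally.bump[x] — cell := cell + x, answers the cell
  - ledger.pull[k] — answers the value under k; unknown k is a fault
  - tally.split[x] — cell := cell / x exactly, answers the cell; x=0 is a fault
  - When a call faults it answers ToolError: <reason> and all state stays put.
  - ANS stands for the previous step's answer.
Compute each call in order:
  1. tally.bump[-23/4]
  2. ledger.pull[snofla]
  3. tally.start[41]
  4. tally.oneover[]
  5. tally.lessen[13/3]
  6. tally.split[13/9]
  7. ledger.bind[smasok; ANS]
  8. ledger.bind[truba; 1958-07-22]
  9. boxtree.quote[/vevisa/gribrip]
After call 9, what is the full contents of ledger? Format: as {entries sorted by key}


Answer: {dre_ut=2131-08-16, hun_ab=289, smasok=-1590/533, snofla=-684, truba=1958-07-22}

Derivation:
·→ tally.bump(x→-23/4)
·← -23/4
·→ ledger.pull(k→snofla)
·← -684
·→ tally.start(x→41)
·← 41
·→ tally.oneover()
·← 1/41
·→ tally.lessen(x→13/3)
·← -530/123
·→ tally.split(x→13/9)
·← -1590/533
·→ ledger.bind(k→smasok, v→ANS)
·← nil
·→ ledger.bind(k→truba, v→1958-07-22)
·← nil
·→ boxtree.quote(p→/vevisa/gribrip)
·← dro


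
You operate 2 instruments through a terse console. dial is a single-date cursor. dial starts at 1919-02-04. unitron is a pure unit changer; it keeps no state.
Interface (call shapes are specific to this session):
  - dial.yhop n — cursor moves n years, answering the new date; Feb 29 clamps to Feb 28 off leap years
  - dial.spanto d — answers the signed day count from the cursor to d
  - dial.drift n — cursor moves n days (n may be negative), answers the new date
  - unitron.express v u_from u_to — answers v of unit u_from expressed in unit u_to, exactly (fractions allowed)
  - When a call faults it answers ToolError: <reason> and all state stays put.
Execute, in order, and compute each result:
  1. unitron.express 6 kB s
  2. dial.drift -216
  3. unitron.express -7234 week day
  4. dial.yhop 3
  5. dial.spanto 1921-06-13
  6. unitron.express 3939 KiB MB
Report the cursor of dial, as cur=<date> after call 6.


Answer: cur=1921-07-03

Derivation:
;; 1. unitron.express(v→6, u_from→kB, u_to→s) : ToolError: incompatible units
;; 2. dial.drift(n→-216) : 1918-07-03
;; 3. unitron.express(v→-7234, u_from→week, u_to→day) : -50638
;; 4. dial.yhop(n→3) : 1921-07-03
;; 5. dial.spanto(d→1921-06-13) : -20
;; 6. unitron.express(v→3939, u_from→KiB, u_to→MB) : 63024/15625


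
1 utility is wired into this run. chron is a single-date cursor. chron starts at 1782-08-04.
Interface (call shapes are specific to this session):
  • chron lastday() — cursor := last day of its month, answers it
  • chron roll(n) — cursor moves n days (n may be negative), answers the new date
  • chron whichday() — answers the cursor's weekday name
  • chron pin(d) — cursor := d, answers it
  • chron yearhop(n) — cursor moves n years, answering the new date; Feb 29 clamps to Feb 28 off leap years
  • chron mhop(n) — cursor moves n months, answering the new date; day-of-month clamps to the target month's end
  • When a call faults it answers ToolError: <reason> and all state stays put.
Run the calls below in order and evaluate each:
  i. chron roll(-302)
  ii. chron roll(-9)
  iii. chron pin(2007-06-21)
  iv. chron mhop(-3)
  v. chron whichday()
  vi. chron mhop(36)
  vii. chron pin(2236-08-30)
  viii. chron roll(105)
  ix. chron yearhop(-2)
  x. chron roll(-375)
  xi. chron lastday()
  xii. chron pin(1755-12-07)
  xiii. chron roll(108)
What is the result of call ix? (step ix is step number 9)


Answer: 2234-12-13

Derivation:
>> chron roll(n=-302)
<< 1781-10-06
>> chron roll(n=-9)
<< 1781-09-27
>> chron pin(d=2007-06-21)
<< 2007-06-21
>> chron mhop(n=-3)
<< 2007-03-21
>> chron whichday()
<< Wednesday
>> chron mhop(n=36)
<< 2010-03-21
>> chron pin(d=2236-08-30)
<< 2236-08-30
>> chron roll(n=105)
<< 2236-12-13
>> chron yearhop(n=-2)
<< 2234-12-13
>> chron roll(n=-375)
<< 2233-12-03
>> chron lastday()
<< 2233-12-31
>> chron pin(d=1755-12-07)
<< 1755-12-07
>> chron roll(n=108)
<< 1756-03-24


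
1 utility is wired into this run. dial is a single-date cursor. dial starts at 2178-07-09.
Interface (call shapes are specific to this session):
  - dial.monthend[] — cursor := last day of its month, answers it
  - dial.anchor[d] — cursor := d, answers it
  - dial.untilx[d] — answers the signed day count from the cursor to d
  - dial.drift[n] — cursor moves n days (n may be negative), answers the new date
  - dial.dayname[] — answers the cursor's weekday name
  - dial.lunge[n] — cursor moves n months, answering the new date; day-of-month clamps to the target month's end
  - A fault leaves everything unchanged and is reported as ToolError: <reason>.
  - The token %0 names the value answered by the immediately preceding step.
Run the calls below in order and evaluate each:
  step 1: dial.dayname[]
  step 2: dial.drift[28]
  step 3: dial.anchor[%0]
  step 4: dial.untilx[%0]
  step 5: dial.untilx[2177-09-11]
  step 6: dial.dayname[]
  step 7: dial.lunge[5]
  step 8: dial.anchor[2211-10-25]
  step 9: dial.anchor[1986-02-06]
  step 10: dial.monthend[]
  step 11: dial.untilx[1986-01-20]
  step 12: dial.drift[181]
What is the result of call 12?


Answer: 1986-08-28

Derivation:
>> dayname()
<< Thursday
>> drift(n=28)
<< 2178-08-06
>> anchor(d=%0)
<< 2178-08-06
>> untilx(d=%0)
<< 0
>> untilx(d=2177-09-11)
<< -329
>> dayname()
<< Thursday
>> lunge(n=5)
<< 2179-01-06
>> anchor(d=2211-10-25)
<< 2211-10-25
>> anchor(d=1986-02-06)
<< 1986-02-06
>> monthend()
<< 1986-02-28
>> untilx(d=1986-01-20)
<< -39
>> drift(n=181)
<< 1986-08-28


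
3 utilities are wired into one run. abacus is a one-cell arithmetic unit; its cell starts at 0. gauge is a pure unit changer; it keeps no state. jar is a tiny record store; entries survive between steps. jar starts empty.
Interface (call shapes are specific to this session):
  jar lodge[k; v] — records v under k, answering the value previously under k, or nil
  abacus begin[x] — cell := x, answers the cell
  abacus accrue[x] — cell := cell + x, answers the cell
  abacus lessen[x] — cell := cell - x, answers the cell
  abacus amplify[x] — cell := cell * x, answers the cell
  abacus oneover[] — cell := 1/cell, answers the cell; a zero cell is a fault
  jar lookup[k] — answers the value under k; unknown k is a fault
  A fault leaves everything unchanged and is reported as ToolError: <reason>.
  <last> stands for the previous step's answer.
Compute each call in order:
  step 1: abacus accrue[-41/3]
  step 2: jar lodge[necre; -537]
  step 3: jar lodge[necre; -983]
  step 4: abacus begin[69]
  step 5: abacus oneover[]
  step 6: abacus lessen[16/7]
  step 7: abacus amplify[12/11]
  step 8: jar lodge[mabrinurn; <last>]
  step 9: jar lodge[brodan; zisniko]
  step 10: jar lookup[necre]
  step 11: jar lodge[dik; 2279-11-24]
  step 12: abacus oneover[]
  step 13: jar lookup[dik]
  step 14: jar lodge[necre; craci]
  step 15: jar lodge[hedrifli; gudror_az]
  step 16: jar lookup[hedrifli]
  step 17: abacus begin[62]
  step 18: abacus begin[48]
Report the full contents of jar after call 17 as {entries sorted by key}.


Answer: {brodan=zisniko, dik=2279-11-24, hedrifli=gudror_az, mabrinurn=-4388/1771, necre=craci}

Derivation:
Do: abacus accrue[-41/3]
See: -41/3
Do: jar lodge[necre; -537]
See: nil
Do: jar lodge[necre; -983]
See: -537
Do: abacus begin[69]
See: 69
Do: abacus oneover[]
See: 1/69
Do: abacus lessen[16/7]
See: -1097/483
Do: abacus amplify[12/11]
See: -4388/1771
Do: jar lodge[mabrinurn; <last>]
See: nil
Do: jar lodge[brodan; zisniko]
See: nil
Do: jar lookup[necre]
See: -983
Do: jar lodge[dik; 2279-11-24]
See: nil
Do: abacus oneover[]
See: -1771/4388
Do: jar lookup[dik]
See: 2279-11-24
Do: jar lodge[necre; craci]
See: -983
Do: jar lodge[hedrifli; gudror_az]
See: nil
Do: jar lookup[hedrifli]
See: gudror_az
Do: abacus begin[62]
See: 62
Do: abacus begin[48]
See: 48


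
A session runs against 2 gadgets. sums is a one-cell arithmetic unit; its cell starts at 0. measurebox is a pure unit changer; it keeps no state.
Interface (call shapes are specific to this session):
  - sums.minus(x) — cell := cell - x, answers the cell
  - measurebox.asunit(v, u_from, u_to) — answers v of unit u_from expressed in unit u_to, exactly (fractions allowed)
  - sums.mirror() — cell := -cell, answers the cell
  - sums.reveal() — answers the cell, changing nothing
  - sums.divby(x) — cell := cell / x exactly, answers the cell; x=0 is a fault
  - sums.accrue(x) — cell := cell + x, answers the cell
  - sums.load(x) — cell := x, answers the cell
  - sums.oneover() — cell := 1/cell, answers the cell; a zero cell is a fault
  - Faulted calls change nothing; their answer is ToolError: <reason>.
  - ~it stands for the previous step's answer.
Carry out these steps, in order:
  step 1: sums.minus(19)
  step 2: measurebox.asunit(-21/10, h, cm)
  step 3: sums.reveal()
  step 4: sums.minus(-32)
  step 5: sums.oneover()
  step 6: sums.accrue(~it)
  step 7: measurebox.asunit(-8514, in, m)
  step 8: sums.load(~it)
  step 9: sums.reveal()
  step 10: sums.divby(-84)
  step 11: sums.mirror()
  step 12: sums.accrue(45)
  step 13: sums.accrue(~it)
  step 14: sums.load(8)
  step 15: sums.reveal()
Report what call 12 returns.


Answer: 2969787/70000

Derivation:
> sums.minus 19
:: -19
> measurebox.asunit -21/10 h cm
:: ToolError: incompatible units
> sums.reveal
:: -19
> sums.minus -32
:: 13
> sums.oneover
:: 1/13
> sums.accrue ~it
:: 2/13
> measurebox.asunit -8514 in m
:: -540639/2500
> sums.load ~it
:: -540639/2500
> sums.reveal
:: -540639/2500
> sums.divby -84
:: 180213/70000
> sums.mirror
:: -180213/70000
> sums.accrue 45
:: 2969787/70000
> sums.accrue ~it
:: 2969787/35000
> sums.load 8
:: 8
> sums.reveal
:: 8


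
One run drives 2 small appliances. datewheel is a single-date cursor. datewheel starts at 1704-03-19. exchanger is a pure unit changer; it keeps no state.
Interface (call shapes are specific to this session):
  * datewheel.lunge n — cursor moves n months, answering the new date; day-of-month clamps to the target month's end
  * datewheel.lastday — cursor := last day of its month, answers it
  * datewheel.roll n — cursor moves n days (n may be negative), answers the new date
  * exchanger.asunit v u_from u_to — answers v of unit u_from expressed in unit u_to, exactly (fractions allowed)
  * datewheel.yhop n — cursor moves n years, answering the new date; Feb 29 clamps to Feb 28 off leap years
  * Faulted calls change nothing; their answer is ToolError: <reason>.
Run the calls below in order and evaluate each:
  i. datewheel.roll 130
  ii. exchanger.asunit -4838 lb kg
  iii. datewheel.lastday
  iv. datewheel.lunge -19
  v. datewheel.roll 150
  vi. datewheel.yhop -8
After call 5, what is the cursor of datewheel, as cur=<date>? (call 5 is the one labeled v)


Answer: cur=1703-05-30

Derivation:
# datewheel.roll(n=130) -> 1704-07-27
# exchanger.asunit(v=-4838, u_from=lb, u_to=kg) -> -109723994303/50000000
# datewheel.lastday() -> 1704-07-31
# datewheel.lunge(n=-19) -> 1702-12-31
# datewheel.roll(n=150) -> 1703-05-30
# datewheel.yhop(n=-8) -> 1695-05-30


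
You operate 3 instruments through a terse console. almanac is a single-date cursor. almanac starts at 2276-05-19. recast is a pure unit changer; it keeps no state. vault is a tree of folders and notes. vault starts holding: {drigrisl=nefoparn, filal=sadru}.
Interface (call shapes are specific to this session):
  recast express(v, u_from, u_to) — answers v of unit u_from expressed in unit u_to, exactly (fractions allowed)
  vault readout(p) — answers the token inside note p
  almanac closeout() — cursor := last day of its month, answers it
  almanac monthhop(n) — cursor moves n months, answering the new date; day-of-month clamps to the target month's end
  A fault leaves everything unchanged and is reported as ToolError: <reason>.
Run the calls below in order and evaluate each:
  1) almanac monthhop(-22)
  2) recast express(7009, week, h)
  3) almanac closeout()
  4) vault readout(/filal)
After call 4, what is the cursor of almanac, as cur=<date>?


Answer: cur=2274-07-31

Derivation:
I call almanac monthhop passing n: -22, and observe 2274-07-19.
Invoking recast express passing v: 7009, u_from: week, u_to: h, — result: 1177512.
Next I call almanac closeout, — result: 2274-07-31.
Next I call vault readout passing p: /filal, and get sadru.


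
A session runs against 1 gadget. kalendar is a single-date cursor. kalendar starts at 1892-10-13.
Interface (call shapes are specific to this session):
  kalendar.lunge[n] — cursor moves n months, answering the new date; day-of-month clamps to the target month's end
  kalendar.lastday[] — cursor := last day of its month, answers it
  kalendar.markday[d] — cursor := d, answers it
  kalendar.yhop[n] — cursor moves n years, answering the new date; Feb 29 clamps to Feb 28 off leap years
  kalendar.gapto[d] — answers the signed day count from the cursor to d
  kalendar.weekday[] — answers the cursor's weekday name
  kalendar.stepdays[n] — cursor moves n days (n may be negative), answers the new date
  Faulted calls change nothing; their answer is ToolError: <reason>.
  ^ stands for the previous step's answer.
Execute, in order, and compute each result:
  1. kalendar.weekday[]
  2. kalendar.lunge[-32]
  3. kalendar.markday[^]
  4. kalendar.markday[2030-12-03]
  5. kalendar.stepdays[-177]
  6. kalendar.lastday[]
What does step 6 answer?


Answer: 2030-06-30

Derivation:
→ kalendar.weekday()
← Thursday
→ kalendar.lunge(n='-32')
← 1890-02-13
→ kalendar.markday(d='^')
← 1890-02-13
→ kalendar.markday(d='2030-12-03')
← 2030-12-03
→ kalendar.stepdays(n='-177')
← 2030-06-09
→ kalendar.lastday()
← 2030-06-30


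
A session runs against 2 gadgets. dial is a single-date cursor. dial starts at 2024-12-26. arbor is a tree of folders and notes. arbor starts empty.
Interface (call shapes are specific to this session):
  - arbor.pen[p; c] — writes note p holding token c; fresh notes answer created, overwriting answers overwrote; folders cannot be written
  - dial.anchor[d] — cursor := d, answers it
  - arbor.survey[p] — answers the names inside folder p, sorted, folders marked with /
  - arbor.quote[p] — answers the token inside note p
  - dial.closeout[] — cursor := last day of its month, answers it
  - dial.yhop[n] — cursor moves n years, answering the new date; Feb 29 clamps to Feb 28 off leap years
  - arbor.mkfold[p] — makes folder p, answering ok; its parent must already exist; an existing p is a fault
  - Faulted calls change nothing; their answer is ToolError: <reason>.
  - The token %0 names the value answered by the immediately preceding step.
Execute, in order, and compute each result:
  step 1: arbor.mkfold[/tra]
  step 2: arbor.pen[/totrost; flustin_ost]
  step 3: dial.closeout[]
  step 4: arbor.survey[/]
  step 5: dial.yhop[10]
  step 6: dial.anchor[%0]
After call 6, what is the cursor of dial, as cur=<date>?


Answer: cur=2034-12-31

Derivation:
Now I run mkfold passing p→/tra, and get ok.
Calling pen passing p→/totrost, c→flustin_ost, → created.
I use closeout(), yielding 2024-12-31.
Invoking survey passing p→/, — result: [totrost, tra/].
Then yhop passing n→10, → 2034-12-31.
Then anchor passing d→%0, which returns 2034-12-31.


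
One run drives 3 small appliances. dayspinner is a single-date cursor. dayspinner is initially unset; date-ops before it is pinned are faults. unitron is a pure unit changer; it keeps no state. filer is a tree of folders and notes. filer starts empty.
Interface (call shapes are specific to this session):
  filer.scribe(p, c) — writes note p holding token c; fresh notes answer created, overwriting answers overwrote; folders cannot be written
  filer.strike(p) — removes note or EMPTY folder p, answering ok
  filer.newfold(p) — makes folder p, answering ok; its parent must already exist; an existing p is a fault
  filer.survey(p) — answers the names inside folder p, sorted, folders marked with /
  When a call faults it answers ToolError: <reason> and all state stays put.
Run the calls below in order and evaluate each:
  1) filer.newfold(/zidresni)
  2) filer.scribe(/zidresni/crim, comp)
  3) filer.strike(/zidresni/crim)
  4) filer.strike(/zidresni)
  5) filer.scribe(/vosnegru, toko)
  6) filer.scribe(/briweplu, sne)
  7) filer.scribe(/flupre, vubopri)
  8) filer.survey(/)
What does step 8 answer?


Answer: [briweplu, flupre, vosnegru]

Derivation:
> filer.newfold /zidresni
[out] ok
> filer.scribe /zidresni/crim comp
[out] created
> filer.strike /zidresni/crim
[out] ok
> filer.strike /zidresni
[out] ok
> filer.scribe /vosnegru toko
[out] created
> filer.scribe /briweplu sne
[out] created
> filer.scribe /flupre vubopri
[out] created
> filer.survey /
[out] [briweplu, flupre, vosnegru]


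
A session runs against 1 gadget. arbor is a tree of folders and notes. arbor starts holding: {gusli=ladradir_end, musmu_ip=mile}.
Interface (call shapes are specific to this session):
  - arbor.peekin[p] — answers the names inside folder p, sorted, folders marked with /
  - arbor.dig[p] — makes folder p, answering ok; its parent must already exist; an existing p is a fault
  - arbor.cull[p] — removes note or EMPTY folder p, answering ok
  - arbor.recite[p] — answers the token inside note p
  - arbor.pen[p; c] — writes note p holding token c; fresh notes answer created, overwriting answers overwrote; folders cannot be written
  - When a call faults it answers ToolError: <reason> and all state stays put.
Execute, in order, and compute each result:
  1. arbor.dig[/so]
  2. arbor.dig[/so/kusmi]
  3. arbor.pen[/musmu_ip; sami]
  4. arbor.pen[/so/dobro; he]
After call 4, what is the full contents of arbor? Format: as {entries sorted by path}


Answer: {gusli=ladradir_end, musmu_ip=sami, so/, so/dobro=he, so/kusmi/}

Derivation:
→ dig(p='/so')
← ok
→ dig(p='/so/kusmi')
← ok
→ pen(p='/musmu_ip', c='sami')
← overwrote
→ pen(p='/so/dobro', c='he')
← created


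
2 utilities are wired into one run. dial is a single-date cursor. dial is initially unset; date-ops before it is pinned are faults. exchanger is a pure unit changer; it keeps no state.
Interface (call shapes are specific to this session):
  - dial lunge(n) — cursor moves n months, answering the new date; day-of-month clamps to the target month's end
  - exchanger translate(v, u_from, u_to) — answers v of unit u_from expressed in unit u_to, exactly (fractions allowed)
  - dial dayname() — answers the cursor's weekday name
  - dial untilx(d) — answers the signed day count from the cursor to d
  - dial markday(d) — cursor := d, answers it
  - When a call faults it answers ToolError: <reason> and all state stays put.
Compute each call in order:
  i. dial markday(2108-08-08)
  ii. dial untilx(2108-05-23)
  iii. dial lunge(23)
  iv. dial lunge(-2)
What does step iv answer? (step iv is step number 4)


Do: dial markday[2108-08-08]
See: 2108-08-08
Do: dial untilx[2108-05-23]
See: -77
Do: dial lunge[23]
See: 2110-07-08
Do: dial lunge[-2]
See: 2110-05-08

Answer: 2110-05-08


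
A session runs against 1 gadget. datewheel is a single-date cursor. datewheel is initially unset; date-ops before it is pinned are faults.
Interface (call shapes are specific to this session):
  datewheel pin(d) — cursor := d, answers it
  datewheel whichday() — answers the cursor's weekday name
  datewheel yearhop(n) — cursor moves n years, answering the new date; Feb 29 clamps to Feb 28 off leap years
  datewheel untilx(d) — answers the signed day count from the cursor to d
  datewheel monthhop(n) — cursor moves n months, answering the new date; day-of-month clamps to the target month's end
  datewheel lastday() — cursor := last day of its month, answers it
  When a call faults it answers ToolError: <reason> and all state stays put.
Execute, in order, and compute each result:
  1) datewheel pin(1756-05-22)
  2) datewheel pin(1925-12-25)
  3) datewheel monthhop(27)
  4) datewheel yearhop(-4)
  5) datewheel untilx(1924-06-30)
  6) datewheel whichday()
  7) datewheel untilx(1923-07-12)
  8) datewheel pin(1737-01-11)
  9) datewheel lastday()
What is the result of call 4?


Act: datewheel pin[d: 1756-05-22]
Obs: 1756-05-22
Act: datewheel pin[d: 1925-12-25]
Obs: 1925-12-25
Act: datewheel monthhop[n: 27]
Obs: 1928-03-25
Act: datewheel yearhop[n: -4]
Obs: 1924-03-25
Act: datewheel untilx[d: 1924-06-30]
Obs: 97
Act: datewheel whichday[]
Obs: Tuesday
Act: datewheel untilx[d: 1923-07-12]
Obs: -257
Act: datewheel pin[d: 1737-01-11]
Obs: 1737-01-11
Act: datewheel lastday[]
Obs: 1737-01-31

Answer: 1924-03-25


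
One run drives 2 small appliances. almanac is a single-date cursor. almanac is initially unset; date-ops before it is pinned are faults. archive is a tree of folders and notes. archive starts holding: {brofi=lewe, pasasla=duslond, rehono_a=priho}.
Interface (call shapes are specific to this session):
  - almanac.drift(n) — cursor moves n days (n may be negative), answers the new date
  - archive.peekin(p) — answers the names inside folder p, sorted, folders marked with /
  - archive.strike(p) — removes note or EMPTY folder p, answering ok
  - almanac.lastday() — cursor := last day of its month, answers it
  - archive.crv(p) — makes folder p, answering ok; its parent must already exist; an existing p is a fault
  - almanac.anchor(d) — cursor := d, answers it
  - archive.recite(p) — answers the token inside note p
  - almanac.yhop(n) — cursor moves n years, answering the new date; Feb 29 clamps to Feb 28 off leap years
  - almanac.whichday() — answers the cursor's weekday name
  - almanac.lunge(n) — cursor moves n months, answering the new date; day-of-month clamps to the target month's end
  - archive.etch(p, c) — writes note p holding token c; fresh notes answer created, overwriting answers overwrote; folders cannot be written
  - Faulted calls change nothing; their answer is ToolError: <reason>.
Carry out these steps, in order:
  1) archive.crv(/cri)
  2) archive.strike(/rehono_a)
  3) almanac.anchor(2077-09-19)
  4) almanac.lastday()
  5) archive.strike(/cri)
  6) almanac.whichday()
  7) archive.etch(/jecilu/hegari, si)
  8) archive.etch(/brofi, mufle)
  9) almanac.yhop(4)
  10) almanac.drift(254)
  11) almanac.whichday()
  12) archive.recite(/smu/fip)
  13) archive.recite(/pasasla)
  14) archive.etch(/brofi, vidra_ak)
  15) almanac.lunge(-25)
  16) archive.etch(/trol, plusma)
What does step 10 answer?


Answer: 2082-06-11

Derivation:
% archive.crv p=/cri
:: ok
% archive.strike p=/rehono_a
:: ok
% almanac.anchor d=2077-09-19
:: 2077-09-19
% almanac.lastday
:: 2077-09-30
% archive.strike p=/cri
:: ok
% almanac.whichday
:: Thursday
% archive.etch p=/jecilu/hegari c=si
:: ToolError: no parent
% archive.etch p=/brofi c=mufle
:: overwrote
% almanac.yhop n=4
:: 2081-09-30
% almanac.drift n=254
:: 2082-06-11
% almanac.whichday
:: Thursday
% archive.recite p=/smu/fip
:: ToolError: not found
% archive.recite p=/pasasla
:: duslond
% archive.etch p=/brofi c=vidra_ak
:: overwrote
% almanac.lunge n=-25
:: 2080-05-11
% archive.etch p=/trol c=plusma
:: created


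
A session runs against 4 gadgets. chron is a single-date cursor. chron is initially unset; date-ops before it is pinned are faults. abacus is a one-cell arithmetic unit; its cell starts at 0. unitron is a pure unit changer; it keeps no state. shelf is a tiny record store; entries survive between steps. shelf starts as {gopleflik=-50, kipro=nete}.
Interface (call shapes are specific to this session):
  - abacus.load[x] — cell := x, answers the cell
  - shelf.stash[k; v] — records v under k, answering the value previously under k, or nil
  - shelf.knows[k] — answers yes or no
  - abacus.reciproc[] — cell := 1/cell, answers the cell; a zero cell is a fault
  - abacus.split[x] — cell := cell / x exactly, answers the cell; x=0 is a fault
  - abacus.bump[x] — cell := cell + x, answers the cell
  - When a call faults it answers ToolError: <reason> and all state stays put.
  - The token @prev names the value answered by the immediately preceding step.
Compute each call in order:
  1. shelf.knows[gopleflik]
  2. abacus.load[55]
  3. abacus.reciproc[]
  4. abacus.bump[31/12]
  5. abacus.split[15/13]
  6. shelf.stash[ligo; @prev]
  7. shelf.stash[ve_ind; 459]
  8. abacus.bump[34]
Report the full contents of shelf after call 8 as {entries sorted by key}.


Answer: {gopleflik=-50, kipro=nete, ligo=22321/9900, ve_ind=459}

Derivation:
>>> shelf.knows k: gopleflik
  yes
>>> abacus.load x: 55
  55
>>> abacus.reciproc
  1/55
>>> abacus.bump x: 31/12
  1717/660
>>> abacus.split x: 15/13
  22321/9900
>>> shelf.stash k: ligo v: @prev
  nil
>>> shelf.stash k: ve_ind v: 459
  nil
>>> abacus.bump x: 34
  358921/9900


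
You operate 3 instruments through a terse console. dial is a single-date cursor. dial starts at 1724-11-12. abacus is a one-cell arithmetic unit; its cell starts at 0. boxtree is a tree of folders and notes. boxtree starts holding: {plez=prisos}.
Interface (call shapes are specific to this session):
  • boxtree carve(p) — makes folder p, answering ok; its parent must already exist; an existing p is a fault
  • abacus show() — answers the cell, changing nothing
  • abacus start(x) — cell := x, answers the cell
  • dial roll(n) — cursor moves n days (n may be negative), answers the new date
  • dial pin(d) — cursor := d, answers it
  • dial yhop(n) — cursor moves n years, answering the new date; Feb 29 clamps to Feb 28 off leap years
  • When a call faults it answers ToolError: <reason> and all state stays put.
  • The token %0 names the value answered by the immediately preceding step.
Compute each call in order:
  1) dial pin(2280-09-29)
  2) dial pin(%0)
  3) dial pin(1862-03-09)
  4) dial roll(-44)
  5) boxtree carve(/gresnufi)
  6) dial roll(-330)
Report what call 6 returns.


-> dial pin(d=2280-09-29)
<- 2280-09-29
-> dial pin(d=%0)
<- 2280-09-29
-> dial pin(d=1862-03-09)
<- 1862-03-09
-> dial roll(n=-44)
<- 1862-01-24
-> boxtree carve(p=/gresnufi)
<- ok
-> dial roll(n=-330)
<- 1861-02-28

Answer: 1861-02-28
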